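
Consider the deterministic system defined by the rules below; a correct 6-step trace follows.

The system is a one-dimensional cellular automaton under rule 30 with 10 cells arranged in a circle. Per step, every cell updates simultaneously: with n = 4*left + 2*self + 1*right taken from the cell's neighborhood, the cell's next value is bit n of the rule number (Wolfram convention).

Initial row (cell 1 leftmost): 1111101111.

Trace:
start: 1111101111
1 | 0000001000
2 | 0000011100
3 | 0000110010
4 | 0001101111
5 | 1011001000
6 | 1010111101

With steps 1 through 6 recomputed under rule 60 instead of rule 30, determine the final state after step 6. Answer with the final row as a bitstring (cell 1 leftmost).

0100010101

(re-executing steps 1..6 under rule 60; state before step 1: 1111101111)
1 | 0000011000
2 | 0000010100
3 | 0000011110
4 | 0000010001
5 | 1000011001
6 | 0100010101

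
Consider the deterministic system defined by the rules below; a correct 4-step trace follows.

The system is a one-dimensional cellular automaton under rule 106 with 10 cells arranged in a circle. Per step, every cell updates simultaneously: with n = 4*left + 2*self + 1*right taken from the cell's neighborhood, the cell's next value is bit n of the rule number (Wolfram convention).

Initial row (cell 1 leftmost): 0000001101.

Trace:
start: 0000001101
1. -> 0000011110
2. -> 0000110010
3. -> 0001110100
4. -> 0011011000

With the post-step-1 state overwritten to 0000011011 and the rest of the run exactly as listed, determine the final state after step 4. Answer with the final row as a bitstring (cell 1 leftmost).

state after step 1 := 0000011011
2. -> 0000111111
3. -> 0001100001
4. -> 0011100010

0011100010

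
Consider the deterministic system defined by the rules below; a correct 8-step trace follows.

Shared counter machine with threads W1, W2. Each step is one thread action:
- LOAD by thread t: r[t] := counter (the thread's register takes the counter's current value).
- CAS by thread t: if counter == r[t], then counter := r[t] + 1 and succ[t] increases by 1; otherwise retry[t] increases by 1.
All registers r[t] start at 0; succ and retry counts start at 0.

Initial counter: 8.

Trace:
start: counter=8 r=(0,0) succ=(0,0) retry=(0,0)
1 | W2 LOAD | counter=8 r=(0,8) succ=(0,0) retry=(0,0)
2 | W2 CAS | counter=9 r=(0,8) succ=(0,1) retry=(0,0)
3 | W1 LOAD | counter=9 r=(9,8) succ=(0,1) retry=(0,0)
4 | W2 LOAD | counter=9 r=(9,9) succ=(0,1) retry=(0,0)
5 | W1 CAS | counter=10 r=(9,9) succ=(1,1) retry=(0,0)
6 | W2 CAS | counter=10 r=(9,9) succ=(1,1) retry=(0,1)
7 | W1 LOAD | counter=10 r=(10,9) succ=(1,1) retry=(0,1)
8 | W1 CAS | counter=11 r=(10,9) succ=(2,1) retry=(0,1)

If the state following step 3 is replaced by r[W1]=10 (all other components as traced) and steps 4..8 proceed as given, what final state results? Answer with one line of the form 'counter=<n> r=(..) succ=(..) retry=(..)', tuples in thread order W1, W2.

state after step 3 := counter=9 r=(10,8) succ=(0,1) retry=(0,0)
4 | W2 LOAD | counter=9 r=(10,9) succ=(0,1) retry=(0,0)
5 | W1 CAS | counter=9 r=(10,9) succ=(0,1) retry=(1,0)
6 | W2 CAS | counter=10 r=(10,9) succ=(0,2) retry=(1,0)
7 | W1 LOAD | counter=10 r=(10,9) succ=(0,2) retry=(1,0)
8 | W1 CAS | counter=11 r=(10,9) succ=(1,2) retry=(1,0)

counter=11 r=(10,9) succ=(1,2) retry=(1,0)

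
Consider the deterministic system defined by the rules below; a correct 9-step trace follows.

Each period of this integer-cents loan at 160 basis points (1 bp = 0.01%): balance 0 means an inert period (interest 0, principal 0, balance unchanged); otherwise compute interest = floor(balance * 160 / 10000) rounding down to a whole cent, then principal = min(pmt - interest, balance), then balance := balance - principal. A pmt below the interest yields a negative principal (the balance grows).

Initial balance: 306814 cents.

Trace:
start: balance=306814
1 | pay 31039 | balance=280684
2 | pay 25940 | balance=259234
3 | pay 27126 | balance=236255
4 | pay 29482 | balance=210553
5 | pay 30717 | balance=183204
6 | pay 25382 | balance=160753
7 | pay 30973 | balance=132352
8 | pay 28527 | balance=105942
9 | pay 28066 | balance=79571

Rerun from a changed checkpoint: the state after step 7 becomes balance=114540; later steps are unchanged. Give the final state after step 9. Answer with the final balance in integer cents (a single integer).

61184

state after step 7 := balance=114540
8 | pay 28527 | balance=87845
9 | pay 28066 | balance=61184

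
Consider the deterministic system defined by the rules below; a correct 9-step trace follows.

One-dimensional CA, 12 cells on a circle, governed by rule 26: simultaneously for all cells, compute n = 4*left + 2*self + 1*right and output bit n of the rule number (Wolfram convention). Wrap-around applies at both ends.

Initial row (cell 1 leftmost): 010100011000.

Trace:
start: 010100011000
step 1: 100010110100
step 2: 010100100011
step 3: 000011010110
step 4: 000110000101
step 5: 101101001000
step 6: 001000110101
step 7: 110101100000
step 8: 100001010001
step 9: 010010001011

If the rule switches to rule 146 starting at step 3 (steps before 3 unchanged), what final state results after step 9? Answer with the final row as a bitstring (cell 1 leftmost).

(re-executing steps 3..9 under rule 146; state before step 3: 010100100011)
step 3: 000011010100
step 4: 000100000010
step 5: 001010000101
step 6: 110001001000
step 7: 001010110101
step 8: 110000000000
step 9: 001000000001

001000000001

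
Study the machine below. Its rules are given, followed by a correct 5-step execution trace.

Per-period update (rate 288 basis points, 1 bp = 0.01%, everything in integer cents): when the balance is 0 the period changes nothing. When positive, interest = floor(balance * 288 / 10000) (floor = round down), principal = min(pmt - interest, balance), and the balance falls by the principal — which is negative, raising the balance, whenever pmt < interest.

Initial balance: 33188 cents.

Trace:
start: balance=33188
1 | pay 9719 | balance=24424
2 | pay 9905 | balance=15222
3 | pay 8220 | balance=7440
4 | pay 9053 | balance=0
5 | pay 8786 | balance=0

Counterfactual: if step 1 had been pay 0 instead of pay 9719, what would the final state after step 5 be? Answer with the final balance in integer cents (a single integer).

(re-executing from step 1 with the substitution; state before step 1: balance=33188)
1 | pay 0 | balance=34143
2 | pay 9905 | balance=25221
3 | pay 8220 | balance=17727
4 | pay 9053 | balance=9184
5 | pay 8786 | balance=662

662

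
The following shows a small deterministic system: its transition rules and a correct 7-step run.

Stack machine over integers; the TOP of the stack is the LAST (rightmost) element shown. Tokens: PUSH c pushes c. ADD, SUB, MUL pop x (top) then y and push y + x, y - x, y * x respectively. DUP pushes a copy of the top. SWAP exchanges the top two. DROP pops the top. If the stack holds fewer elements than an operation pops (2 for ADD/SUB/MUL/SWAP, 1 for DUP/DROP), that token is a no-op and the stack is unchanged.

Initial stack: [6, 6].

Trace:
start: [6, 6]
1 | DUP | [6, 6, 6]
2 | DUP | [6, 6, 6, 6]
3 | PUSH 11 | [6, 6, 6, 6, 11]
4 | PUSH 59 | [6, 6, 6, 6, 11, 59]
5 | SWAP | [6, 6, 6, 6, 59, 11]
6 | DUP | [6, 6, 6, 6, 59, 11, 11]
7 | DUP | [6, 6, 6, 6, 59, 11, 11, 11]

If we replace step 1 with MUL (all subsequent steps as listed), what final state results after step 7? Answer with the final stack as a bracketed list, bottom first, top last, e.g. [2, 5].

[36, 36, 59, 11, 11, 11]

(re-executing from step 1 with the substitution; state before step 1: [6, 6])
1 | MUL | [36]
2 | DUP | [36, 36]
3 | PUSH 11 | [36, 36, 11]
4 | PUSH 59 | [36, 36, 11, 59]
5 | SWAP | [36, 36, 59, 11]
6 | DUP | [36, 36, 59, 11, 11]
7 | DUP | [36, 36, 59, 11, 11, 11]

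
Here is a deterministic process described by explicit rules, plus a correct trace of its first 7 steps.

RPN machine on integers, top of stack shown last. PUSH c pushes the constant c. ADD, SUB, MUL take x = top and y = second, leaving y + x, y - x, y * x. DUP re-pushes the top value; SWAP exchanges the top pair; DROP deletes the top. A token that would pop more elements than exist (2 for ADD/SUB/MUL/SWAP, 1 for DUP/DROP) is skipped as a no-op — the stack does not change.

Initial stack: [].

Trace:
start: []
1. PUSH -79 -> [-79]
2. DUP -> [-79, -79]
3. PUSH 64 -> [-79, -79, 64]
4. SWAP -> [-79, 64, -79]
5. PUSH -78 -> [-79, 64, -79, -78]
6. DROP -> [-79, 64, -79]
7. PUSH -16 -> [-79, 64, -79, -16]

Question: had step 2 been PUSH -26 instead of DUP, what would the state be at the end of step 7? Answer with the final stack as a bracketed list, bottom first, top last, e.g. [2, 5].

[-79, 64, -26, -16]

(re-executing from step 2 with the substitution; state before step 2: [-79])
2. PUSH -26 -> [-79, -26]
3. PUSH 64 -> [-79, -26, 64]
4. SWAP -> [-79, 64, -26]
5. PUSH -78 -> [-79, 64, -26, -78]
6. DROP -> [-79, 64, -26]
7. PUSH -16 -> [-79, 64, -26, -16]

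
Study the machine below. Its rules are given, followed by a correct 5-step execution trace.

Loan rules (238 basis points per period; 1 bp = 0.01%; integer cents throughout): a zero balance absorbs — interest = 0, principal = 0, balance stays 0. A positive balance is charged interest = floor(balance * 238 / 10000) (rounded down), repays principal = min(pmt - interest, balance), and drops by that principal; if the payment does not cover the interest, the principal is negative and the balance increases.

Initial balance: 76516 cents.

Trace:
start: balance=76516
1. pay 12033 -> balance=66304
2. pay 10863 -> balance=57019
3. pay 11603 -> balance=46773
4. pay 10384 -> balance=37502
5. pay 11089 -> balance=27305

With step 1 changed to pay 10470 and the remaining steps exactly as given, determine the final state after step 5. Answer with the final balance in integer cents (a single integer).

29022

(re-executing from step 1 with the substitution; state before step 1: balance=76516)
1. pay 10470 -> balance=67867
2. pay 10863 -> balance=58619
3. pay 11603 -> balance=48411
4. pay 10384 -> balance=39179
5. pay 11089 -> balance=29022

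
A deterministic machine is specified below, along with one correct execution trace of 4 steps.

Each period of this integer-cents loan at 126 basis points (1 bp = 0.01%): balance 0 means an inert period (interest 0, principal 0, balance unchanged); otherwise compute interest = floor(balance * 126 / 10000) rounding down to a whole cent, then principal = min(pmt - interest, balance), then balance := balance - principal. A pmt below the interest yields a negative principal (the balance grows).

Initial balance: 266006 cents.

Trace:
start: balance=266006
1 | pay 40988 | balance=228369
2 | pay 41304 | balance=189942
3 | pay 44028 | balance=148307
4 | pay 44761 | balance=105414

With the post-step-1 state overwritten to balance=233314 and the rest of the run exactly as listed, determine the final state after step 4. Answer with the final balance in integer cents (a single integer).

110548

state after step 1 := balance=233314
2 | pay 41304 | balance=194949
3 | pay 44028 | balance=153377
4 | pay 44761 | balance=110548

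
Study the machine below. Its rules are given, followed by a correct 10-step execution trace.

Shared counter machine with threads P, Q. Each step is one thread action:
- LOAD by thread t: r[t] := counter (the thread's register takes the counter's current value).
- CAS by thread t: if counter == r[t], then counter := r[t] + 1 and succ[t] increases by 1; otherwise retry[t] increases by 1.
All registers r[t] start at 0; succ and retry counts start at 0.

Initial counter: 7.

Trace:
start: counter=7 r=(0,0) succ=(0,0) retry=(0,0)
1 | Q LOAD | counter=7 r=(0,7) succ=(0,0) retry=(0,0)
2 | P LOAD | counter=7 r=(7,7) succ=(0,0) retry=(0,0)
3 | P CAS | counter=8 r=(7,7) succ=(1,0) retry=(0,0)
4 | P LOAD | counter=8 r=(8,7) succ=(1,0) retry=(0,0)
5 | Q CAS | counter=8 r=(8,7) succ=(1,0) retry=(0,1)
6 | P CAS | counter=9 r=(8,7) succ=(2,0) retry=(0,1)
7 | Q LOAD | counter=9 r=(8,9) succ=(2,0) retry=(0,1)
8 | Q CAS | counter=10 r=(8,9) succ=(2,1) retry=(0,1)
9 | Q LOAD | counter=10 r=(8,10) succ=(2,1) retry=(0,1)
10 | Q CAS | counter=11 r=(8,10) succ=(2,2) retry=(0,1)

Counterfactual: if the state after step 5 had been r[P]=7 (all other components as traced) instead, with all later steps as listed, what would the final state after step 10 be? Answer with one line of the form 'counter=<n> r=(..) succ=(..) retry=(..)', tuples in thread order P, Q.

state after step 5 := counter=8 r=(7,7) succ=(1,0) retry=(0,1)
6 | P CAS | counter=8 r=(7,7) succ=(1,0) retry=(1,1)
7 | Q LOAD | counter=8 r=(7,8) succ=(1,0) retry=(1,1)
8 | Q CAS | counter=9 r=(7,8) succ=(1,1) retry=(1,1)
9 | Q LOAD | counter=9 r=(7,9) succ=(1,1) retry=(1,1)
10 | Q CAS | counter=10 r=(7,9) succ=(1,2) retry=(1,1)

counter=10 r=(7,9) succ=(1,2) retry=(1,1)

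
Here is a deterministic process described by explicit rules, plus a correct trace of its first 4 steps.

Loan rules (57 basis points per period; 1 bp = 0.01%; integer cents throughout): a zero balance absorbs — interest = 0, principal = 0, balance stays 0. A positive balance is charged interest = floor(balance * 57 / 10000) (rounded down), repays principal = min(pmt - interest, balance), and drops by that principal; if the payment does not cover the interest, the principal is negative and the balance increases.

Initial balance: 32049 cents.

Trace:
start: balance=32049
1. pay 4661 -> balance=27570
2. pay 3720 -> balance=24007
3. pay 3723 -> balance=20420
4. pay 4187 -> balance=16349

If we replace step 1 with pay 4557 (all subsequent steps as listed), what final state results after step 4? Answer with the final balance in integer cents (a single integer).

16454

(re-executing from step 1 with the substitution; state before step 1: balance=32049)
1. pay 4557 -> balance=27674
2. pay 3720 -> balance=24111
3. pay 3723 -> balance=20525
4. pay 4187 -> balance=16454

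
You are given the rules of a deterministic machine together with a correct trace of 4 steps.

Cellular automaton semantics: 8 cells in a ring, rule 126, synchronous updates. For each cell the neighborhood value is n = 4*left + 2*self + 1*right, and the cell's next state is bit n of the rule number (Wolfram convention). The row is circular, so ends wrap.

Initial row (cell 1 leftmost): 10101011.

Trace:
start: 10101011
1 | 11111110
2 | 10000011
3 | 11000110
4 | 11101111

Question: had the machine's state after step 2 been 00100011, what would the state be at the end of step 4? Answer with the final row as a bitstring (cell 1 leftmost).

state after step 2 := 00100011
3 | 11110111
4 | 00011100

00011100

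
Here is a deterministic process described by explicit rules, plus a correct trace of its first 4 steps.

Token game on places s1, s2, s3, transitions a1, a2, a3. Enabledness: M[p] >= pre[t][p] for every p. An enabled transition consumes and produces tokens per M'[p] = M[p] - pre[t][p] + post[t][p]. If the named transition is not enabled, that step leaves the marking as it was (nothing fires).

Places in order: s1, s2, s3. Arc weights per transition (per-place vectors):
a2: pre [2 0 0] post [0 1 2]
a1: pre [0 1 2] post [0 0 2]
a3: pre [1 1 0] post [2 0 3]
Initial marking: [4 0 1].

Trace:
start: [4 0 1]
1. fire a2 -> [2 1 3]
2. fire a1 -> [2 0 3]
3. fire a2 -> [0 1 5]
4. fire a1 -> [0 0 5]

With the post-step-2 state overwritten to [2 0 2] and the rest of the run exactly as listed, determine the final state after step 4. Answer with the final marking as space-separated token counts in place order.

state after step 2 := [2 0 2]
3. fire a2 -> [0 1 4]
4. fire a1 -> [0 0 4]

0 0 4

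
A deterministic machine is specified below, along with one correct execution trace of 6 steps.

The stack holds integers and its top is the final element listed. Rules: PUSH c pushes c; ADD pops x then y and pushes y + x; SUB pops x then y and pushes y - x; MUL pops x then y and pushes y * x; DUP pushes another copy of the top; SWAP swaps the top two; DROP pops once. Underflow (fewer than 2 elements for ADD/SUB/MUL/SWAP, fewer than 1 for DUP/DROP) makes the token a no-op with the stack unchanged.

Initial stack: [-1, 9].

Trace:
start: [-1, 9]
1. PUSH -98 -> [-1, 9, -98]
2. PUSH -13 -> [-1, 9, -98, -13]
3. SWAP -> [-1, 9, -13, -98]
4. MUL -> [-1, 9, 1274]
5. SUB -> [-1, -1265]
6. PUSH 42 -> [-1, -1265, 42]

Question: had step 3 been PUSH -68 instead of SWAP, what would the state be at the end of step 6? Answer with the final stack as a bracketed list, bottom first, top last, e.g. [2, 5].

(re-executing from step 3 with the substitution; state before step 3: [-1, 9, -98, -13])
3. PUSH -68 -> [-1, 9, -98, -13, -68]
4. MUL -> [-1, 9, -98, 884]
5. SUB -> [-1, 9, -982]
6. PUSH 42 -> [-1, 9, -982, 42]

[-1, 9, -982, 42]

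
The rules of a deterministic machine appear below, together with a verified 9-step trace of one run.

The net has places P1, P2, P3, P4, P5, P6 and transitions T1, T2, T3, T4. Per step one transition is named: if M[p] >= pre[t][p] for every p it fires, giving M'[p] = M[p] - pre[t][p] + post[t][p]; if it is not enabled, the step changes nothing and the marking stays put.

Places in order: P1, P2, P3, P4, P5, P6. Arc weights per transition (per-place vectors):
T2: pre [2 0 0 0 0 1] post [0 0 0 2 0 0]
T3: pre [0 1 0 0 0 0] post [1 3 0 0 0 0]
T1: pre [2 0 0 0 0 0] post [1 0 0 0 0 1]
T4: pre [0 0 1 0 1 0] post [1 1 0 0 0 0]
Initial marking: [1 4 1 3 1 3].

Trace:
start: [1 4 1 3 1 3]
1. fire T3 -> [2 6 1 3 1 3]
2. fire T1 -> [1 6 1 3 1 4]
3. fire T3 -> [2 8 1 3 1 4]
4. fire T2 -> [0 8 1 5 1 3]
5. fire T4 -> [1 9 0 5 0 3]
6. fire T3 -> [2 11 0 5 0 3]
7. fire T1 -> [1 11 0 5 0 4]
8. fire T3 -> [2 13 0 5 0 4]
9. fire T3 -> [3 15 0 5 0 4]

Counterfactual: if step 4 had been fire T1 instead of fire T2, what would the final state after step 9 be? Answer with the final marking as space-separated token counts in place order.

(re-executing from step 4 with the substitution; state before step 4: [2 8 1 3 1 4])
4. fire T1 -> [1 8 1 3 1 5]
5. fire T4 -> [2 9 0 3 0 5]
6. fire T3 -> [3 11 0 3 0 5]
7. fire T1 -> [2 11 0 3 0 6]
8. fire T3 -> [3 13 0 3 0 6]
9. fire T3 -> [4 15 0 3 0 6]

4 15 0 3 0 6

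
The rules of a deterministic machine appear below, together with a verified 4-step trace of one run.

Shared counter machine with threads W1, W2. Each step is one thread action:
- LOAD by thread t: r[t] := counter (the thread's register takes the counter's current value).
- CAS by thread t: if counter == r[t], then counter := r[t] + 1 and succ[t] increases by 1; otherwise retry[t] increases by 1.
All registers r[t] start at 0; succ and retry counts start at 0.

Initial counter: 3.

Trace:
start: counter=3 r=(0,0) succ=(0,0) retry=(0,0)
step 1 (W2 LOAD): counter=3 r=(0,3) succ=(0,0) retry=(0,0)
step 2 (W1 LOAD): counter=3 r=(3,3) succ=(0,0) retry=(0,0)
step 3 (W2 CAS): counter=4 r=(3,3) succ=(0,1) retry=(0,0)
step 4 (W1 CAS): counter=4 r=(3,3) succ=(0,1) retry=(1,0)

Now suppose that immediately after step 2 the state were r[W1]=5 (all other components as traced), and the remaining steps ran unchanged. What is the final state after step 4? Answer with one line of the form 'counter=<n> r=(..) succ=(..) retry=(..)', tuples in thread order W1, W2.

state after step 2 := counter=3 r=(5,3) succ=(0,0) retry=(0,0)
step 3 (W2 CAS): counter=4 r=(5,3) succ=(0,1) retry=(0,0)
step 4 (W1 CAS): counter=4 r=(5,3) succ=(0,1) retry=(1,0)

counter=4 r=(5,3) succ=(0,1) retry=(1,0)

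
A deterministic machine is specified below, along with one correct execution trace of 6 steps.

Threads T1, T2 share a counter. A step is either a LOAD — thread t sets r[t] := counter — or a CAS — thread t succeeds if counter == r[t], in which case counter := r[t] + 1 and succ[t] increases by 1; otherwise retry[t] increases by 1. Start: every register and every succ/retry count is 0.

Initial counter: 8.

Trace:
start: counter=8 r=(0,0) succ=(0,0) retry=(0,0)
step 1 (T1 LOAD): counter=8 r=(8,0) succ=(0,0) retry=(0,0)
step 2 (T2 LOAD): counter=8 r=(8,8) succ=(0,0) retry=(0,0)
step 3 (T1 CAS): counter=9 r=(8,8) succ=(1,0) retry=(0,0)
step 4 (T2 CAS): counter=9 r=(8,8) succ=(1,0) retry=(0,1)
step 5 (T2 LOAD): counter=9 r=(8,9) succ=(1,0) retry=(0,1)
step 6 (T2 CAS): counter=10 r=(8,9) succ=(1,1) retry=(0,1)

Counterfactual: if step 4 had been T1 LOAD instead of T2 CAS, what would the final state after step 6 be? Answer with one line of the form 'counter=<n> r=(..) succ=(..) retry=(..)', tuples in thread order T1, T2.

(re-executing from step 4 with the substitution; state before step 4: counter=9 r=(8,8) succ=(1,0) retry=(0,0))
step 4 (T1 LOAD): counter=9 r=(9,8) succ=(1,0) retry=(0,0)
step 5 (T2 LOAD): counter=9 r=(9,9) succ=(1,0) retry=(0,0)
step 6 (T2 CAS): counter=10 r=(9,9) succ=(1,1) retry=(0,0)

counter=10 r=(9,9) succ=(1,1) retry=(0,0)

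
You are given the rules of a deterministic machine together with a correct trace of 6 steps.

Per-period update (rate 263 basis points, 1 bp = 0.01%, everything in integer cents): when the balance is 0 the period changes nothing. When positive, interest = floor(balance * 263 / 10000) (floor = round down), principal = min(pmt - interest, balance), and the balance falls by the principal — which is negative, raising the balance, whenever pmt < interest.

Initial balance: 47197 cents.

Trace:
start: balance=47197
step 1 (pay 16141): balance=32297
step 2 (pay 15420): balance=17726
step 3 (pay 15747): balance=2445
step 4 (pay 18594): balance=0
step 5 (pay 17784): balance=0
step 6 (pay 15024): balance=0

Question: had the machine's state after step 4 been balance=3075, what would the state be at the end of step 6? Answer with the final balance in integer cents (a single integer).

state after step 4 := balance=3075
step 5 (pay 17784): balance=0
step 6 (pay 15024): balance=0

0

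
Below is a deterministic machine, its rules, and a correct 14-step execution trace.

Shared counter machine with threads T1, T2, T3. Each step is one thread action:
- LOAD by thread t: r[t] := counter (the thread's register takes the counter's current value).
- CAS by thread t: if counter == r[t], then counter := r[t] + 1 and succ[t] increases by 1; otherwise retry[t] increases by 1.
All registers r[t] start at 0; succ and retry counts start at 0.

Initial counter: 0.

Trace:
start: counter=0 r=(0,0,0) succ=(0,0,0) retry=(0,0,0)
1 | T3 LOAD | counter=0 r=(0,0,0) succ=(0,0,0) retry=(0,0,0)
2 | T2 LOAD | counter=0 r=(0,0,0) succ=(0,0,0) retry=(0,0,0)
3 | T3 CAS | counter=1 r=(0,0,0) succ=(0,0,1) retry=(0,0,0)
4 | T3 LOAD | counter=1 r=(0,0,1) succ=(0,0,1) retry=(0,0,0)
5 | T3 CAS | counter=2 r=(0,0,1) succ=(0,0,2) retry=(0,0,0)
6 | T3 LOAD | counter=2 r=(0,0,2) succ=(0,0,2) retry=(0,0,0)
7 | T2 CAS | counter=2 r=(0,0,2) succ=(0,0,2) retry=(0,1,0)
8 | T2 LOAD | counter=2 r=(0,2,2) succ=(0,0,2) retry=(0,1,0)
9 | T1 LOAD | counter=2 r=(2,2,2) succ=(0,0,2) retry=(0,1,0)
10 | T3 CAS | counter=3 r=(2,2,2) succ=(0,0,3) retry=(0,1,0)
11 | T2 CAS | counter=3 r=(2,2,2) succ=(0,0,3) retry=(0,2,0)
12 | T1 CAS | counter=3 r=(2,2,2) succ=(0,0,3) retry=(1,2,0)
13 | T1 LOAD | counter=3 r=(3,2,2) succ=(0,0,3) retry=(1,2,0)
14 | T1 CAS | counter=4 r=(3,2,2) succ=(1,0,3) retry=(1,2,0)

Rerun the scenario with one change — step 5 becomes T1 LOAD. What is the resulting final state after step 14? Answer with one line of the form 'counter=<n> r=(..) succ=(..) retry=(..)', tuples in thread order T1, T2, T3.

(re-executing from step 5 with the substitution; state before step 5: counter=1 r=(0,0,1) succ=(0,0,1) retry=(0,0,0))
5 | T1 LOAD | counter=1 r=(1,0,1) succ=(0,0,1) retry=(0,0,0)
6 | T3 LOAD | counter=1 r=(1,0,1) succ=(0,0,1) retry=(0,0,0)
7 | T2 CAS | counter=1 r=(1,0,1) succ=(0,0,1) retry=(0,1,0)
8 | T2 LOAD | counter=1 r=(1,1,1) succ=(0,0,1) retry=(0,1,0)
9 | T1 LOAD | counter=1 r=(1,1,1) succ=(0,0,1) retry=(0,1,0)
10 | T3 CAS | counter=2 r=(1,1,1) succ=(0,0,2) retry=(0,1,0)
11 | T2 CAS | counter=2 r=(1,1,1) succ=(0,0,2) retry=(0,2,0)
12 | T1 CAS | counter=2 r=(1,1,1) succ=(0,0,2) retry=(1,2,0)
13 | T1 LOAD | counter=2 r=(2,1,1) succ=(0,0,2) retry=(1,2,0)
14 | T1 CAS | counter=3 r=(2,1,1) succ=(1,0,2) retry=(1,2,0)

counter=3 r=(2,1,1) succ=(1,0,2) retry=(1,2,0)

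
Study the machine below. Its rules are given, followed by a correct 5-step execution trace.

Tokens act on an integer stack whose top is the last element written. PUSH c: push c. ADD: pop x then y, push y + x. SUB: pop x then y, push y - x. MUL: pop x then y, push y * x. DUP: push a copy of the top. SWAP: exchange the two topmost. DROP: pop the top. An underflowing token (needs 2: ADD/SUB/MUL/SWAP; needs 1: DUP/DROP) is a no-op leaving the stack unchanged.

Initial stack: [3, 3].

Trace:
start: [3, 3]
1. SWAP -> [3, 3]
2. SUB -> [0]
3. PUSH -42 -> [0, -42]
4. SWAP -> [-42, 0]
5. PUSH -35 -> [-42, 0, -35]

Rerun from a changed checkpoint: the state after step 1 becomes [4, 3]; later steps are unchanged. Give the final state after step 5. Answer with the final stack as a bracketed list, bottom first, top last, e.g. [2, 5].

[-42, 1, -35]

state after step 1 := [4, 3]
2. SUB -> [1]
3. PUSH -42 -> [1, -42]
4. SWAP -> [-42, 1]
5. PUSH -35 -> [-42, 1, -35]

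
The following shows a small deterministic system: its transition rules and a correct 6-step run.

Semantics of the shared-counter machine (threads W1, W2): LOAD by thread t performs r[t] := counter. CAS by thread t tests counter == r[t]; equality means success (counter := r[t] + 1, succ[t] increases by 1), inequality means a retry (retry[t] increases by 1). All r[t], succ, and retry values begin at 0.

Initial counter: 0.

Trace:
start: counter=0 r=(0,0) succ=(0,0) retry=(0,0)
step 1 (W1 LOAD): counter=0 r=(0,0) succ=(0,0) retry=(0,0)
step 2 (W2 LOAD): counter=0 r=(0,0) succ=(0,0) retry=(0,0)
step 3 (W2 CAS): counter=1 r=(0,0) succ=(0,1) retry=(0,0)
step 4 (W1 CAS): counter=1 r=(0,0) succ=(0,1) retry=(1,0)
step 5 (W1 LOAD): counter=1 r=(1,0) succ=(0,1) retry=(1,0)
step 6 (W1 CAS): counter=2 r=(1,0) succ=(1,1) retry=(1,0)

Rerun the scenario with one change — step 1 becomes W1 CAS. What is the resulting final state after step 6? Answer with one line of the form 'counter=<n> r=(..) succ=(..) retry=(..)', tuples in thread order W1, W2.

(re-executing from step 1 with the substitution; state before step 1: counter=0 r=(0,0) succ=(0,0) retry=(0,0))
step 1 (W1 CAS): counter=1 r=(0,0) succ=(1,0) retry=(0,0)
step 2 (W2 LOAD): counter=1 r=(0,1) succ=(1,0) retry=(0,0)
step 3 (W2 CAS): counter=2 r=(0,1) succ=(1,1) retry=(0,0)
step 4 (W1 CAS): counter=2 r=(0,1) succ=(1,1) retry=(1,0)
step 5 (W1 LOAD): counter=2 r=(2,1) succ=(1,1) retry=(1,0)
step 6 (W1 CAS): counter=3 r=(2,1) succ=(2,1) retry=(1,0)

counter=3 r=(2,1) succ=(2,1) retry=(1,0)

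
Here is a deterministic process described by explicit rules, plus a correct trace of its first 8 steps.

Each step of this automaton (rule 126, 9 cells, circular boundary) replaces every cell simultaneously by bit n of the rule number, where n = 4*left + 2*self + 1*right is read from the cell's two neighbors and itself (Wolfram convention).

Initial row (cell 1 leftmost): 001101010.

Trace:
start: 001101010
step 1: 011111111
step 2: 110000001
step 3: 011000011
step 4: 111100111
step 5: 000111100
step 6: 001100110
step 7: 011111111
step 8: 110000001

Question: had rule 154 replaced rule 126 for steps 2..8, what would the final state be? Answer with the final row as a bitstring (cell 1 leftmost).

110011111

(re-executing steps 2..8 under rule 154; state before step 2: 011111111)
step 2: 011111110
step 3: 111111101
step 4: 111111001
step 5: 111110111
step 6: 111100111
step 7: 111011111
step 8: 110011111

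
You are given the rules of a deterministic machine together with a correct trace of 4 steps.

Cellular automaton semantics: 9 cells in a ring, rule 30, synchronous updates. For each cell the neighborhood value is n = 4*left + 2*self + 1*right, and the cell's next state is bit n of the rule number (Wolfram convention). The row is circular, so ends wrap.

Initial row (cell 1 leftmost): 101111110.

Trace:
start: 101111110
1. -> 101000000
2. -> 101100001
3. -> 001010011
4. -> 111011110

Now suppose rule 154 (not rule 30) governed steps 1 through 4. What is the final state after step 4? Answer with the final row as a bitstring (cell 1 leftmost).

111101011

(re-executing steps 1..4 under rule 154; state before step 1: 101111110)
1. -> 001111100
2. -> 011111010
3. -> 111110001
4. -> 111101011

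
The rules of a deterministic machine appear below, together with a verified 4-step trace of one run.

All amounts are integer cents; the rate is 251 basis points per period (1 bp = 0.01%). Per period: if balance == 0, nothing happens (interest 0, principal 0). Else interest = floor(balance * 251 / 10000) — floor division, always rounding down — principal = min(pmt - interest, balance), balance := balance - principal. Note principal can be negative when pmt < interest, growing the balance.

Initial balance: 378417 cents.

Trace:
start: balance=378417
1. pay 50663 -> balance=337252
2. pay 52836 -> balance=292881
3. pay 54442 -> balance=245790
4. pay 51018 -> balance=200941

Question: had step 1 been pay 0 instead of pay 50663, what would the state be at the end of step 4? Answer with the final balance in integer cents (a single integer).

255514

(re-executing from step 1 with the substitution; state before step 1: balance=378417)
1. pay 0 -> balance=387915
2. pay 52836 -> balance=344815
3. pay 54442 -> balance=299027
4. pay 51018 -> balance=255514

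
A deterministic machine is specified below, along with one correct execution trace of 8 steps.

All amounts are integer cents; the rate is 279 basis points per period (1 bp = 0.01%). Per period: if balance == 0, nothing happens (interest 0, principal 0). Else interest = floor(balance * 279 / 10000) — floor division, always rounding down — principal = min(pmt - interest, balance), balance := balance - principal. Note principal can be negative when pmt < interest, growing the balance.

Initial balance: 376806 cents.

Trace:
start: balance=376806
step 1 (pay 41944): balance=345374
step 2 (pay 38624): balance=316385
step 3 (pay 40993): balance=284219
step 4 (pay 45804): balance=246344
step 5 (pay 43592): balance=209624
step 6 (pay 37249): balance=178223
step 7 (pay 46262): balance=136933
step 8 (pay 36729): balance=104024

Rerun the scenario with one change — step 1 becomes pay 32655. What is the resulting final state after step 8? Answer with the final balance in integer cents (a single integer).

(re-executing from step 1 with the substitution; state before step 1: balance=376806)
step 1 (pay 32655): balance=354663
step 2 (pay 38624): balance=325934
step 3 (pay 40993): balance=294034
step 4 (pay 45804): balance=256433
step 5 (pay 43592): balance=219995
step 6 (pay 37249): balance=188883
step 7 (pay 46262): balance=147890
step 8 (pay 36729): balance=115287

115287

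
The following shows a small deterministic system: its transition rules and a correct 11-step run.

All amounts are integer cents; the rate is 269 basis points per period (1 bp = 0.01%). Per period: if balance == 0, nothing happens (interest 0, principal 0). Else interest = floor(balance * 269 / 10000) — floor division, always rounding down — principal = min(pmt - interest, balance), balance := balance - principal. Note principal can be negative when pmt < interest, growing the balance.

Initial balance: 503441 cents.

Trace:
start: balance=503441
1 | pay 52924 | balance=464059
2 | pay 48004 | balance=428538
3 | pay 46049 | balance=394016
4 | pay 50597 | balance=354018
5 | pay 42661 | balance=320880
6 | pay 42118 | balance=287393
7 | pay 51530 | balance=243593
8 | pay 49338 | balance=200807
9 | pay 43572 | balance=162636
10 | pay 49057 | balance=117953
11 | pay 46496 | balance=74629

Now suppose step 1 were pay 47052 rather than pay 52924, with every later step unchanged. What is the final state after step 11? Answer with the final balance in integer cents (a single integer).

82287

(re-executing from step 1 with the substitution; state before step 1: balance=503441)
1 | pay 47052 | balance=469931
2 | pay 48004 | balance=434568
3 | pay 46049 | balance=400208
4 | pay 50597 | balance=360376
5 | pay 42661 | balance=327409
6 | pay 42118 | balance=294098
7 | pay 51530 | balance=250479
8 | pay 49338 | balance=207878
9 | pay 43572 | balance=169897
10 | pay 49057 | balance=125410
11 | pay 46496 | balance=82287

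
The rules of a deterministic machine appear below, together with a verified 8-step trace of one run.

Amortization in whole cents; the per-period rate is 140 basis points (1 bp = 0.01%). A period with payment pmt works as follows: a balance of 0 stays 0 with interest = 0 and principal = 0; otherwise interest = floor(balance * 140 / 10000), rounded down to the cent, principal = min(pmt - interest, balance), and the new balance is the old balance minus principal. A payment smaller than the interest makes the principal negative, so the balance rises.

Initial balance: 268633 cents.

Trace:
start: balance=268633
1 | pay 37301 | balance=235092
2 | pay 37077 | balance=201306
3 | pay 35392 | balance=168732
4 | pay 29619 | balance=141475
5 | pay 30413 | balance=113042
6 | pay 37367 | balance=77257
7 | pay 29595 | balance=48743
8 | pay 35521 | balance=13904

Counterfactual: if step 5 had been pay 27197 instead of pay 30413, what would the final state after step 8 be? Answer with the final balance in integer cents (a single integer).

17257

(re-executing from step 5 with the substitution; state before step 5: balance=141475)
5 | pay 27197 | balance=116258
6 | pay 37367 | balance=80518
7 | pay 29595 | balance=52050
8 | pay 35521 | balance=17257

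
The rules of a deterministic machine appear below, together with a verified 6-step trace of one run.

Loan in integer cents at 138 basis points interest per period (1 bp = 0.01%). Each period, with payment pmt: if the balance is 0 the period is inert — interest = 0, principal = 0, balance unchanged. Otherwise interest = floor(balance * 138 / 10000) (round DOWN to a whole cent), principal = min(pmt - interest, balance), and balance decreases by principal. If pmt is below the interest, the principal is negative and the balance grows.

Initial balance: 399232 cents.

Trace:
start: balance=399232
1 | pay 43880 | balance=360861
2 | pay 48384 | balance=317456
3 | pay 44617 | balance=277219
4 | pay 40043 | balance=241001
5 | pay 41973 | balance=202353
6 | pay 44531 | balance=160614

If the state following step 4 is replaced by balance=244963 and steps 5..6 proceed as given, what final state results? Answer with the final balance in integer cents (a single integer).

state after step 4 := balance=244963
5 | pay 41973 | balance=206370
6 | pay 44531 | balance=164686

164686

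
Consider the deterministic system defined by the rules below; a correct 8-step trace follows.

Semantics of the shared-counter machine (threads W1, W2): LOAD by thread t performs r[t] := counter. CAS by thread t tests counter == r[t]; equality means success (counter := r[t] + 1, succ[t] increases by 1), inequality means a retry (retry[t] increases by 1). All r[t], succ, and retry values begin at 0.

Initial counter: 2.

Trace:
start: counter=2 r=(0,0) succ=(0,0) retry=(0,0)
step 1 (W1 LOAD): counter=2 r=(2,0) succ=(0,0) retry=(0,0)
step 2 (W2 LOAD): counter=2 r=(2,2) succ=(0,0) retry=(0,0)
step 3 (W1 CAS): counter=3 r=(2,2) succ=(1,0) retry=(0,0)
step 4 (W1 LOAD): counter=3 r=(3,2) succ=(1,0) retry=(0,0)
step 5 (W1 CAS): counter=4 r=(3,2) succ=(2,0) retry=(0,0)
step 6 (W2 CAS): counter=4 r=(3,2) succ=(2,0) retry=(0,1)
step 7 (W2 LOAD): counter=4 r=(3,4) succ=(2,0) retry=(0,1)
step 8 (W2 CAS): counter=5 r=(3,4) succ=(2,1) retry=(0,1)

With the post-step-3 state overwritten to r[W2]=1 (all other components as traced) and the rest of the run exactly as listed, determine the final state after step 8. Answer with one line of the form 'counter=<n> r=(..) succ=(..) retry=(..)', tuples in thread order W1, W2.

counter=5 r=(3,4) succ=(2,1) retry=(0,1)

state after step 3 := counter=3 r=(2,1) succ=(1,0) retry=(0,0)
step 4 (W1 LOAD): counter=3 r=(3,1) succ=(1,0) retry=(0,0)
step 5 (W1 CAS): counter=4 r=(3,1) succ=(2,0) retry=(0,0)
step 6 (W2 CAS): counter=4 r=(3,1) succ=(2,0) retry=(0,1)
step 7 (W2 LOAD): counter=4 r=(3,4) succ=(2,0) retry=(0,1)
step 8 (W2 CAS): counter=5 r=(3,4) succ=(2,1) retry=(0,1)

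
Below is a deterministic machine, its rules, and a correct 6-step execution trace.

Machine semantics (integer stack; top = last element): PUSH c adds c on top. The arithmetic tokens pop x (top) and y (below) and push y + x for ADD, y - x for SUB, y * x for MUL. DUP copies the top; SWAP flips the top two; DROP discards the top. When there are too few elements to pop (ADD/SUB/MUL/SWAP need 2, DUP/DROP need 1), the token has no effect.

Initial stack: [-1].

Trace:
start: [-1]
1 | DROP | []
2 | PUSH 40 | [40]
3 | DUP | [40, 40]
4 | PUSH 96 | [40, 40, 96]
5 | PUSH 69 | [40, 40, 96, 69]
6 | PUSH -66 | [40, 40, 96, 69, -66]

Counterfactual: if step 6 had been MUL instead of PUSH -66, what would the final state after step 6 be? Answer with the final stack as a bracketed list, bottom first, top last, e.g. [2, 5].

[40, 40, 6624]

(re-executing from step 6 with the substitution; state before step 6: [40, 40, 96, 69])
6 | MUL | [40, 40, 6624]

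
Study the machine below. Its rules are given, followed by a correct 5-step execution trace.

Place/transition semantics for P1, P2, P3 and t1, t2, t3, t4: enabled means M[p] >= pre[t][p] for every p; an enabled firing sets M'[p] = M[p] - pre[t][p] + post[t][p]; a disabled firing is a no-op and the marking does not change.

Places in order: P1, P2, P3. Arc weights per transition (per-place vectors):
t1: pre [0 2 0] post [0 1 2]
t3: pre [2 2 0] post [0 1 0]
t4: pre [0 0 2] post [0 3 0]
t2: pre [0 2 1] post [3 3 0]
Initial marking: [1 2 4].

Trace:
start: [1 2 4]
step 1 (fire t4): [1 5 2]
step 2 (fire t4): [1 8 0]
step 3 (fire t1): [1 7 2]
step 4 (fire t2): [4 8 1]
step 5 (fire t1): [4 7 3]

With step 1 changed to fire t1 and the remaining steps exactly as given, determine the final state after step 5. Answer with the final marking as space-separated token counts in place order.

4 3 7

(re-executing from step 1 with the substitution; state before step 1: [1 2 4])
step 1 (fire t1): [1 1 6]
step 2 (fire t4): [1 4 4]
step 3 (fire t1): [1 3 6]
step 4 (fire t2): [4 4 5]
step 5 (fire t1): [4 3 7]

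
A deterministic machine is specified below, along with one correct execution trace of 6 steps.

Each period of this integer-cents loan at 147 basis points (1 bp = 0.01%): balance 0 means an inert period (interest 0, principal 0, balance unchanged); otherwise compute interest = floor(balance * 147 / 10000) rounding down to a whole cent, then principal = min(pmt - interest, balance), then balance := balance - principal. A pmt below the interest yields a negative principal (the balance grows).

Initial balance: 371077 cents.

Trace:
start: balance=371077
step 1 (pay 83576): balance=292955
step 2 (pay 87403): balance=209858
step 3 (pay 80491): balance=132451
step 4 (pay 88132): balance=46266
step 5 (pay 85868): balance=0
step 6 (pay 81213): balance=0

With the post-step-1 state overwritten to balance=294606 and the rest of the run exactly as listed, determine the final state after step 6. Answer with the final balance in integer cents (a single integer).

0

state after step 1 := balance=294606
step 2 (pay 87403): balance=211533
step 3 (pay 80491): balance=134151
step 4 (pay 88132): balance=47991
step 5 (pay 85868): balance=0
step 6 (pay 81213): balance=0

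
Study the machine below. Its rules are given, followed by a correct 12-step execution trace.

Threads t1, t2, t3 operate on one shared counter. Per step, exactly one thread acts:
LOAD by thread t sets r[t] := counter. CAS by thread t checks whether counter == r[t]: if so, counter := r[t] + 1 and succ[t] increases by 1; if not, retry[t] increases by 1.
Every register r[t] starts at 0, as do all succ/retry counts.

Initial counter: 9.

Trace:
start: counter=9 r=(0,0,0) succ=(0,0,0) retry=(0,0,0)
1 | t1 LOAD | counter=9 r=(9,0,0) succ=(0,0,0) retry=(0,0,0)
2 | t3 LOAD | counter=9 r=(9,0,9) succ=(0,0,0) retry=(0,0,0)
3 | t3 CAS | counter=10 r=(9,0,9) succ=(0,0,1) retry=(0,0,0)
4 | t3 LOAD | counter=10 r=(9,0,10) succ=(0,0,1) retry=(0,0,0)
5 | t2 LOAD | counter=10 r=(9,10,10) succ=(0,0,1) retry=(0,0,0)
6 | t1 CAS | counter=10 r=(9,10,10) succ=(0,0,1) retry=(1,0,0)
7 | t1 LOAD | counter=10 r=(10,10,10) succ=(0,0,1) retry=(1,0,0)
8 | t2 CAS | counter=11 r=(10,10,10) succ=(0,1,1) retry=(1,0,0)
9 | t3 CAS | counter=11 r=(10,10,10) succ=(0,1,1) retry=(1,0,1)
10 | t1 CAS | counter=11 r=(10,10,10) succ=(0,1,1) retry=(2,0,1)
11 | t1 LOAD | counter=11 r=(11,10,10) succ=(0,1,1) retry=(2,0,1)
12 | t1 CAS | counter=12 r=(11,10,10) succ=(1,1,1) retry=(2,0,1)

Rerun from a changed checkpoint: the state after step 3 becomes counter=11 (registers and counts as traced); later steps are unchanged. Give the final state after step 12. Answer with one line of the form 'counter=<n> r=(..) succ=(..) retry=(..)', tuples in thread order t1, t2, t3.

state after step 3 := counter=11 r=(9,0,9) succ=(0,0,1) retry=(0,0,0)
4 | t3 LOAD | counter=11 r=(9,0,11) succ=(0,0,1) retry=(0,0,0)
5 | t2 LOAD | counter=11 r=(9,11,11) succ=(0,0,1) retry=(0,0,0)
6 | t1 CAS | counter=11 r=(9,11,11) succ=(0,0,1) retry=(1,0,0)
7 | t1 LOAD | counter=11 r=(11,11,11) succ=(0,0,1) retry=(1,0,0)
8 | t2 CAS | counter=12 r=(11,11,11) succ=(0,1,1) retry=(1,0,0)
9 | t3 CAS | counter=12 r=(11,11,11) succ=(0,1,1) retry=(1,0,1)
10 | t1 CAS | counter=12 r=(11,11,11) succ=(0,1,1) retry=(2,0,1)
11 | t1 LOAD | counter=12 r=(12,11,11) succ=(0,1,1) retry=(2,0,1)
12 | t1 CAS | counter=13 r=(12,11,11) succ=(1,1,1) retry=(2,0,1)

counter=13 r=(12,11,11) succ=(1,1,1) retry=(2,0,1)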